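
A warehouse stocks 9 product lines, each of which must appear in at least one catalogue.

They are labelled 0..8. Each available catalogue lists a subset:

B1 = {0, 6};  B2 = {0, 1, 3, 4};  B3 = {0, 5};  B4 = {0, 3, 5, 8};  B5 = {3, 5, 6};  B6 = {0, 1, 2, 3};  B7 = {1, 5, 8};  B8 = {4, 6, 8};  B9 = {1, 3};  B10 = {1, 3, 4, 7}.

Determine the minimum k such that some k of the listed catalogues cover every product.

Take {B5, B6, B8, B10}. Their union is {0, 1, 2, 3, 4, 5, 6, 7, 8}, which is all 9 products.
No 3 of the 10 catalogues cover everything (all 120 combinations miss at least one product), so 4 is optimal.

4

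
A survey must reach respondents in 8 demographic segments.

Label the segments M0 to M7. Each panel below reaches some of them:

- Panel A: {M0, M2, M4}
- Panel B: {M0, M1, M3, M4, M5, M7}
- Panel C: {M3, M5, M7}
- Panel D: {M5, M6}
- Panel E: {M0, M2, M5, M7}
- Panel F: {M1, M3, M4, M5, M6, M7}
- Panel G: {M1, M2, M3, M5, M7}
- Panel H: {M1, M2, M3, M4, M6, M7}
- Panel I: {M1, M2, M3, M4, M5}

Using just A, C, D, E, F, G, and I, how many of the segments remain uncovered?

Union of A, C, D, E, F, G, I = {M0, M1, M2, M3, M4, M5, M6, M7} — that's every segment, so 0 are uncovered.

0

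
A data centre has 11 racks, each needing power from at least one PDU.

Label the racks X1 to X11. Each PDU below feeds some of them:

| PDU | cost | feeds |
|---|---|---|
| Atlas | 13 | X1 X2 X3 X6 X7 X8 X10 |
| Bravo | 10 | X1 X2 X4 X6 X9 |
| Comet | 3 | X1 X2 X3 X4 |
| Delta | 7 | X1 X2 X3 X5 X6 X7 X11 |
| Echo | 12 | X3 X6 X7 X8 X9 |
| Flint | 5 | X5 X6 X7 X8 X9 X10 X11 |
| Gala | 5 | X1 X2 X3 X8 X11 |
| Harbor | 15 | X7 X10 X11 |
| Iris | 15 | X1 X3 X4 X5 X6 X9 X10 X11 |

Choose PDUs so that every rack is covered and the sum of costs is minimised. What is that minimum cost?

8

Comet, Flint together cover every rack (Comet ∪ Flint = {X1, X2, X3, X4, X5, X6, X7, X8, X9, X10, X11}); total cost 3 + 5 = 8.
No covering selection has total cost below 8.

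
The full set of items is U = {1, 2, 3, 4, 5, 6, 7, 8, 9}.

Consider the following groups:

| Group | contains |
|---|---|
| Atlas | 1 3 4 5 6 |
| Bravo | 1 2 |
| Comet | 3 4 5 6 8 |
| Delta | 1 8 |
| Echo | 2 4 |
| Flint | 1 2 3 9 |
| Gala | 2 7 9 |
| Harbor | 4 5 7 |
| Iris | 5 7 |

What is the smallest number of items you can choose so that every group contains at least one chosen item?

3

H = {2, 5, 8} meets every group (each contains at least one member of H), and |H| = 3.
The groups Delta, Echo, Iris are pairwise disjoint, so any hitting set needs a separate item for each — at least 3. Hence 3 is optimal.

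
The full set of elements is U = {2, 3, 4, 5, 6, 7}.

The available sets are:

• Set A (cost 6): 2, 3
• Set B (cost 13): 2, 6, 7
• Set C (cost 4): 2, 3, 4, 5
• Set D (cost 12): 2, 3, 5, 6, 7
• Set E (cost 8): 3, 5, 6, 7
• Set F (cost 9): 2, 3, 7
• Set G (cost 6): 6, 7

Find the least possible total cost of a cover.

C, G together cover every element (C ∪ G = {2, 3, 4, 5, 6, 7}); total cost 4 + 6 = 10.
No covering selection has total cost below 10.

10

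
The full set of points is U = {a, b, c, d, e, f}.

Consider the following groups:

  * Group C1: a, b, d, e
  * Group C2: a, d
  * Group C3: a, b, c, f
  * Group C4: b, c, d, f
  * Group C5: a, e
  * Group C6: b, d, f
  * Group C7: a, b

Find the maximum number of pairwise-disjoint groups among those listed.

2

C5, C6 are pairwise disjoint (C5={a,e}; C6={b,d,f}).
Every remaining group overlaps one of these, and no 3 of the listed groups are pairwise disjoint, so 2 is the maximum.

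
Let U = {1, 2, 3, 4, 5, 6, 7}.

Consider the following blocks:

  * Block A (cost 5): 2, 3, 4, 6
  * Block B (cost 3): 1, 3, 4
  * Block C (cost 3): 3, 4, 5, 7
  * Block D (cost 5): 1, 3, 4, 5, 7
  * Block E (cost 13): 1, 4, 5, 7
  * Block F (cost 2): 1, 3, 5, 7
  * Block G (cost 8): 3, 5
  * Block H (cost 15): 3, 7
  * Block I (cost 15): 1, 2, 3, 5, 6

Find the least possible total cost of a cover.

7

A, F together cover every point (A ∪ F = {1, 2, 3, 4, 5, 6, 7}); total cost 5 + 2 = 7.
No covering selection has total cost below 7.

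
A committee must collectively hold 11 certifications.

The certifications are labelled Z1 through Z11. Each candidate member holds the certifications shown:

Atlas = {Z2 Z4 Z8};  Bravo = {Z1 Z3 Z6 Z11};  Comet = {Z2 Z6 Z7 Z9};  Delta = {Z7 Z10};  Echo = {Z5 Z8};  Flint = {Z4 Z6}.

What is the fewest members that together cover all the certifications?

5

Take {Atlas, Bravo, Comet, Delta, Echo}. Their union is {Z1, Z2, Z3, Z4, Z5, Z6, Z7, Z8, Z9, Z10, Z11}, which is all 11 certifications.
No 4 of the 6 members cover everything (all 15 combinations miss at least one certification), so 5 is optimal.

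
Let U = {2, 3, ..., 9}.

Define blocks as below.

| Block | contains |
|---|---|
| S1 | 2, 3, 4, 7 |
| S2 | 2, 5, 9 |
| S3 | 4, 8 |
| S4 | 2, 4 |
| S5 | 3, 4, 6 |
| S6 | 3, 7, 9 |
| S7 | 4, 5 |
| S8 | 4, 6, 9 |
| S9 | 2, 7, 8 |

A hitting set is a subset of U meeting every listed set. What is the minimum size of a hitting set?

H = {2, 4, 9} meets every block (each contains at least one member of H), and |H| = 3.
No choice of 2 items meets every block, so 3 is the minimum.

3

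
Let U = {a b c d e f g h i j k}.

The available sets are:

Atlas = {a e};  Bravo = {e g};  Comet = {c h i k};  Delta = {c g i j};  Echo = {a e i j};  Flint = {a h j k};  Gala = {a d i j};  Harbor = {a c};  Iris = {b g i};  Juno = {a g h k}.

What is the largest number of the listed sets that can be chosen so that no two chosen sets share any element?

2

Atlas, Delta are pairwise disjoint (Atlas={a,e}; Delta={c,g,i,j}).
Every remaining set overlaps one of these, and no 3 of the listed sets are pairwise disjoint, so 2 is the maximum.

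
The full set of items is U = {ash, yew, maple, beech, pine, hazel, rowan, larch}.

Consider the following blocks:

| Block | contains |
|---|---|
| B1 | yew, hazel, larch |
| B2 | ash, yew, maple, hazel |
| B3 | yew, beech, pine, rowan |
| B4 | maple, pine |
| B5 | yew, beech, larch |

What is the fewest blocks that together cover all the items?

3

B1, B2, and B3 cover everything between them: the union {ash, yew, maple, beech, pine, hazel, rowan, larch} is all of U.
Only B2 contains ash, so B2 is forced; the remaining 4 items need at least 2 more blocks (each remaining block adds at most 3) — so at least 3 blocks are needed, and 3 is optimal.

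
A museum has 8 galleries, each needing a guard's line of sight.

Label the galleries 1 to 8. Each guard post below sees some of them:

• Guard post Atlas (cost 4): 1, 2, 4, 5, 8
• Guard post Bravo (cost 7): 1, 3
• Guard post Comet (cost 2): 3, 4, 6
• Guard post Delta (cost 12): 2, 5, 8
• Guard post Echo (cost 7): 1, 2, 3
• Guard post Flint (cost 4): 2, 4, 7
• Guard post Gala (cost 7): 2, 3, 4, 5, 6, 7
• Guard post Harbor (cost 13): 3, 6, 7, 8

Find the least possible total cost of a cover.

Atlas, Comet, Flint together cover every gallery (Atlas ∪ Comet ∪ Flint = {1, 2, 3, 4, 5, 6, 7, 8}); total cost 4 + 2 + 4 = 10.
No covering selection has total cost below 10.

10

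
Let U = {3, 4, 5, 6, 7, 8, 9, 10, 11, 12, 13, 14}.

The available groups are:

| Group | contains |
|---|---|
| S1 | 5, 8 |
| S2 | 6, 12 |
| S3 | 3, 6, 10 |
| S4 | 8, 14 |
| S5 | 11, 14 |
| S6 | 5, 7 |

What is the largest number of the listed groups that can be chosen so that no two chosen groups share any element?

3

S2, S4, S6 are pairwise disjoint (S2={6,12}; S4={8,14}; S6={5,7}).
Every remaining group overlaps one of these, and no 4 of the listed groups are pairwise disjoint, so 3 is the maximum.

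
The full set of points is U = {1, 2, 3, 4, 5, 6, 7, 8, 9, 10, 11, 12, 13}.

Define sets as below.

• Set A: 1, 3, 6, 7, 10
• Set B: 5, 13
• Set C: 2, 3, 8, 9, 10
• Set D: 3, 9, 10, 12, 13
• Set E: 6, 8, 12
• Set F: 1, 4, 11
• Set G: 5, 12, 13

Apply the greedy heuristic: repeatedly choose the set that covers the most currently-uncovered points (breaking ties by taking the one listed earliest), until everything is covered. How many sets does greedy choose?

Greedy: pick A (covers 5 new) → pick C (covers 3 new) → pick G (covers 3 new) → pick F (covers 2 new). Total picks: 4.

4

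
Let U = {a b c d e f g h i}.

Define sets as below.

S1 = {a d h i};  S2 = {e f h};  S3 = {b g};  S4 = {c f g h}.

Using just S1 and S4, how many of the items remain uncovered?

Union of S1, S4 = {a, c, d, f, g, h, i}.
Not covered: b, e — 2 items.

2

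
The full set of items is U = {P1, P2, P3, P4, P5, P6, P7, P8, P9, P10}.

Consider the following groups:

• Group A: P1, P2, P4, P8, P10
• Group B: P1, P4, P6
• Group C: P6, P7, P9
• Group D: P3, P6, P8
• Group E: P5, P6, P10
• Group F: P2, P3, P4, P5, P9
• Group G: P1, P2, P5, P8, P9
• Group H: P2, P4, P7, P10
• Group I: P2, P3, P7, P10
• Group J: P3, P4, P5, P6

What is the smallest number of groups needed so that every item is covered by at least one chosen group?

A, C, and F cover everything between them: the union {P1, P2, P3, P4, P5, P6, P7, P8, P9, P10} is all of U.
No 2 of the 10 groups cover everything (all 45 combinations miss at least one item), so 3 is optimal.

3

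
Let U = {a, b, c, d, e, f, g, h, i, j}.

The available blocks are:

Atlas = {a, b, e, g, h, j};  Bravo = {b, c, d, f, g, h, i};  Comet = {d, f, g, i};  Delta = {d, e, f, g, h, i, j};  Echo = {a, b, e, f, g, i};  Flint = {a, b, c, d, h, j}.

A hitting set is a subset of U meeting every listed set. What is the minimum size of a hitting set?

2

Take T = {h, i}. Each listed block contains at least one of these, so T is a hitting set of size 2.
No single point lies in every block, so at least 2 are needed and 2 is optimal.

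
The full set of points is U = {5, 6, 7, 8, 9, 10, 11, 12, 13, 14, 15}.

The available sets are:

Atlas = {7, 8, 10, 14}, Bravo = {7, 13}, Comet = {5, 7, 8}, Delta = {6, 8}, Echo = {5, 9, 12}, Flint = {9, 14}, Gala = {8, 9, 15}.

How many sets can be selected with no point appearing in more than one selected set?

3

Bravo, Delta, Echo are pairwise disjoint (Bravo={7,13}; Delta={6,8}; Echo={5,9,12}).
Every remaining set overlaps one of these, and no 4 of the listed sets are pairwise disjoint, so 3 is the maximum.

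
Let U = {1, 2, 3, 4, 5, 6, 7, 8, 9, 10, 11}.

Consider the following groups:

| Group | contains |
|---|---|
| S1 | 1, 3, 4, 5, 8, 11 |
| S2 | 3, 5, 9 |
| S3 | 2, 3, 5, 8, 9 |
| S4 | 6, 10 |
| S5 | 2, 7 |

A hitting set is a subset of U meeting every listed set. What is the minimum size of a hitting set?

3

Take H = {5, 6, 7}. Each listed group contains at least one of these, so H is a hitting set of size 3.
The groups S2, S4, S5 are pairwise disjoint, so any hitting set needs a separate point for each — at least 3. Hence 3 is optimal.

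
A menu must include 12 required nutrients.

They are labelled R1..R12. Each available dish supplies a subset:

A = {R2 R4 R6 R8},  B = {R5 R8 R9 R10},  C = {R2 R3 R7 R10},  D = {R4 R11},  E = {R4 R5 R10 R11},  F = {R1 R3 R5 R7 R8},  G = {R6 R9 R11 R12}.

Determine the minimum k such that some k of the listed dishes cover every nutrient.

C and E and F and G together: C ∪ E ∪ F ∪ G = {R1, R2, R3, R4, R5, R6, R7, R8, R9, R10, R11, R12} — every nutrient is covered.
No 3 of the 7 dishes cover everything (all 35 combinations miss at least one nutrient), so 4 is optimal.

4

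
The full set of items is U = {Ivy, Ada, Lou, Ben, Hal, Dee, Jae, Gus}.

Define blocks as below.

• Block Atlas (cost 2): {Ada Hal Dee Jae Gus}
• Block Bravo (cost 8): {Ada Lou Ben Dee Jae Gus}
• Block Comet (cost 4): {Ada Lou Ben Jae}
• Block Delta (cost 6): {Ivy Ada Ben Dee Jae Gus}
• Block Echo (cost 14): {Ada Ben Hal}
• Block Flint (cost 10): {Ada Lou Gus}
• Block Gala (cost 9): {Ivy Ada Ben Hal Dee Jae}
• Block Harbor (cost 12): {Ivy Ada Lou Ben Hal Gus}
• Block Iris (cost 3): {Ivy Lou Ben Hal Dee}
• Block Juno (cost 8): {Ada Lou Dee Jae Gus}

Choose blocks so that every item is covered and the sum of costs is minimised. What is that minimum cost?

5

Atlas, Iris together cover every item (Atlas ∪ Iris = {Ivy, Ada, Lou, Ben, Hal, Dee, Jae, Gus}); total cost 2 + 3 = 5.
No covering selection has total cost below 5.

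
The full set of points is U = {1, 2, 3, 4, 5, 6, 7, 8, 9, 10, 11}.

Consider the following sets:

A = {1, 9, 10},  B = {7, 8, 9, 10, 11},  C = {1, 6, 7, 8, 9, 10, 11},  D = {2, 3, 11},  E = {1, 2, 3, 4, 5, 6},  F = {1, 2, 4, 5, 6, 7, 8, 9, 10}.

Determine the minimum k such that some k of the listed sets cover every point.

2

B and E cover everything between them: the union {1, 2, 3, 4, 5, 6, 7, 8, 9, 10, 11} is all of U.
No single set has all 11 points (the largest, F, has 9), so 2 is optimal.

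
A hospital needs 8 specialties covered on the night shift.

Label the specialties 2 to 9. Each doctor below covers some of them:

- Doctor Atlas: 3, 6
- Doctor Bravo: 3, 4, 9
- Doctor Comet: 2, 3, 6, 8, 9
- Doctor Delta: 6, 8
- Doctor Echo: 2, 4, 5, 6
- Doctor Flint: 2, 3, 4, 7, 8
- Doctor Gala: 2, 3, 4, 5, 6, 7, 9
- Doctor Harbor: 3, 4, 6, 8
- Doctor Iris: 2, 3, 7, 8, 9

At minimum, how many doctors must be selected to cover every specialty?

2

Gala and Iris together: Gala ∪ Iris = {2, 3, 4, 5, 6, 7, 8, 9} — every specialty is covered.
No single doctor has all 8 specialties (the largest, Gala, has 7), so 2 is optimal.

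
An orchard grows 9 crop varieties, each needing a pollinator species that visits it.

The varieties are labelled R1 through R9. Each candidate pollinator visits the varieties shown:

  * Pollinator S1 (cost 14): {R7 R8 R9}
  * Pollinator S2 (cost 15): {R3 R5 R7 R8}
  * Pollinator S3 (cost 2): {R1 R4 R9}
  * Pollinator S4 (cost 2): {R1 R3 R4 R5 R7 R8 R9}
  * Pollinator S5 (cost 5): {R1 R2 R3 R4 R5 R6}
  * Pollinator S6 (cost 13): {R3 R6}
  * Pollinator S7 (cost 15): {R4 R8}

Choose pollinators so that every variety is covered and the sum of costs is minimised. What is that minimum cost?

7

S4, S5 together cover every variety (S4 ∪ S5 = {R1, R2, R3, R4, R5, R6, R7, R8, R9}); total cost 2 + 5 = 7.
No covering selection has total cost below 7.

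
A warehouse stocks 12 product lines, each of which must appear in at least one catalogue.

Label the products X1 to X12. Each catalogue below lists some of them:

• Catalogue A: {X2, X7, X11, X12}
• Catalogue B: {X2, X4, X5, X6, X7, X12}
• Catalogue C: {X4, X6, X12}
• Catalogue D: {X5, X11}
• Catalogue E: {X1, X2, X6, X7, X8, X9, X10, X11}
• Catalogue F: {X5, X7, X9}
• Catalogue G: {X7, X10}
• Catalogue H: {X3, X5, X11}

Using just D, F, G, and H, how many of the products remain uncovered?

Union of D, F, G, H = {X3, X5, X7, X9, X10, X11}.
Not covered: X1, X2, X4, X6, X8, X12 — 6 products.

6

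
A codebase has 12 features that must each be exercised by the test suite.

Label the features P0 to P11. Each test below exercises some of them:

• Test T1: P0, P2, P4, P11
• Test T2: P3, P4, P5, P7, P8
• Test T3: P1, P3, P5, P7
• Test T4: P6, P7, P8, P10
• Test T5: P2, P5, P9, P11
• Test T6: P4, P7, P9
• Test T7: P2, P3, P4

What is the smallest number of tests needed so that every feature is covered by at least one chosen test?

4

Take {T1, T3, T4, T5}. Their union is {P0, P1, P2, P3, P4, P5, P6, P7, P8, P9, P10, P11}, which is all 12 features.
No 3 of the 7 tests cover everything (all 35 combinations miss at least one feature), so 4 is optimal.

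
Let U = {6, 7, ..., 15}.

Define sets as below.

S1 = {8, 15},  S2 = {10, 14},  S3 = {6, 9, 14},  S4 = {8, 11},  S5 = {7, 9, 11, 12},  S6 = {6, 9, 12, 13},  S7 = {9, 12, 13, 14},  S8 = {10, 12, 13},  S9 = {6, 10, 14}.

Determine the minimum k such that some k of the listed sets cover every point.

S1 and S5 and S6 and S9 together: S1 ∪ S5 ∪ S6 ∪ S9 = {6, 7, 8, 9, 10, 11, 12, 13, 14, 15} — every point is covered.
No 3 of the 9 sets cover everything (all 84 combinations miss at least one point), so 4 is optimal.

4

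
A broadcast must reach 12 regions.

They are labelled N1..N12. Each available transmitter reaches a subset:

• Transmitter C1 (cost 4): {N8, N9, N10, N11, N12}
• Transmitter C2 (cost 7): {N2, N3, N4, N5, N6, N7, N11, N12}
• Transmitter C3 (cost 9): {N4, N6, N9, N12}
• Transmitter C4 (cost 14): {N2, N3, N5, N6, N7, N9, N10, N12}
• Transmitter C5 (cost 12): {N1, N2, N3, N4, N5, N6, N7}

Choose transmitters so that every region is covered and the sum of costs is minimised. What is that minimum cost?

C1, C5 together cover every region (C1 ∪ C5 = {N1, N2, N3, N4, N5, N6, N7, N8, N9, N10, N11, N12}); total cost 4 + 12 = 16.
The greedy pick C1, C2, C5 costs 23; no covering selection beats 16.

16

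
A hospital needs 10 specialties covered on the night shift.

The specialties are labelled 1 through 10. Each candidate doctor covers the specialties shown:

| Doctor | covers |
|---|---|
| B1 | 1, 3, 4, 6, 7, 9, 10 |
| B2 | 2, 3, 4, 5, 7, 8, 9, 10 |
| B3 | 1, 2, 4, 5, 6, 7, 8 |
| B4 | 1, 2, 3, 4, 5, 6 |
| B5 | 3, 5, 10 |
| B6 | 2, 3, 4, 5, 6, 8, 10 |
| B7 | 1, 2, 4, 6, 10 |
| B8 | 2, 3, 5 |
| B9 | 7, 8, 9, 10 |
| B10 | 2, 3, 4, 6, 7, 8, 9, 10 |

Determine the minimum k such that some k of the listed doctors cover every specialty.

B1 and B6 together: B1 ∪ B6 = {1, 2, 3, 4, 5, 6, 7, 8, 9, 10} — every specialty is covered.
No single doctor has all 10 specialties (the largest, B2, has 8), so 2 is optimal.

2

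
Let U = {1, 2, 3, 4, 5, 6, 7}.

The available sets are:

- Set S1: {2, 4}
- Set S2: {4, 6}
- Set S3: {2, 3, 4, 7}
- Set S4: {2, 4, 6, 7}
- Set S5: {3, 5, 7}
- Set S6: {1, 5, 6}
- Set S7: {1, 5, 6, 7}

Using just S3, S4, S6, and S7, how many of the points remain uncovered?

Union of S3, S4, S6, S7 = {1, 2, 3, 4, 5, 6, 7} — that's every point, so 0 are uncovered.

0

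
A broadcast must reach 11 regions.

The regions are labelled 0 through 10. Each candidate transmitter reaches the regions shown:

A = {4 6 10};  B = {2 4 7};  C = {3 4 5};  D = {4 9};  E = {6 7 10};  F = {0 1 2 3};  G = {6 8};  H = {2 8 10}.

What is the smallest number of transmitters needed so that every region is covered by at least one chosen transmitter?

C and D and E and F and G together: C ∪ D ∪ E ∪ F ∪ G = {0, 1, 2, 3, 4, 5, 6, 7, 8, 9, 10} — every region is covered.
No 4 of the 8 transmitters cover everything (all 70 combinations miss at least one region), so 5 is optimal.

5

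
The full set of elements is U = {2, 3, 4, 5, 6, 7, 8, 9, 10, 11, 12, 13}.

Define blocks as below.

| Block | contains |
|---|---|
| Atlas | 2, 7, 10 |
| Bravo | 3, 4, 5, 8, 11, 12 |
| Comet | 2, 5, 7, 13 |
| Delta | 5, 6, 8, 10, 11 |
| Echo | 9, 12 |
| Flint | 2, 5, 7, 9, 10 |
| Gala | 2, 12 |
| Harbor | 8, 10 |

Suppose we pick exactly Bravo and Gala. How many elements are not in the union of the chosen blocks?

Union of Bravo, Gala = {2, 3, 4, 5, 8, 11, 12}.
Not covered: 6, 7, 9, 10, 13 — 5 elements.

5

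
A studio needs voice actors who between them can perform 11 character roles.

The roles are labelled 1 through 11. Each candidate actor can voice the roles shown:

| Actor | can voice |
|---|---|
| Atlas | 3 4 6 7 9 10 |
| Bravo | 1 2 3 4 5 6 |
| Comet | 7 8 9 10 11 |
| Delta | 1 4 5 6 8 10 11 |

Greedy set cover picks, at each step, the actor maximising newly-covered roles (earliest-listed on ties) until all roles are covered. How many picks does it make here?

3

Greedy: pick Delta (covers 7 new) → pick Atlas (covers 3 new) → pick Bravo (covers 1 new). Total picks: 3.
(The true minimum cover uses only 2 actors, so greedy is not optimal here.)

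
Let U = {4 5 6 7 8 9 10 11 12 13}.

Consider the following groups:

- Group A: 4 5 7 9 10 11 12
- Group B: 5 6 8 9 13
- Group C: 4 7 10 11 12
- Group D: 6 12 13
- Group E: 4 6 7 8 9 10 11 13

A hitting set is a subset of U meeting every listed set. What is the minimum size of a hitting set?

2

Take H = {4, 6}. Each listed group contains at least one of these, so H is a hitting set of size 2.
The groups B, C are pairwise disjoint, so any hitting set needs a separate item for each — at least 2. Hence 2 is optimal.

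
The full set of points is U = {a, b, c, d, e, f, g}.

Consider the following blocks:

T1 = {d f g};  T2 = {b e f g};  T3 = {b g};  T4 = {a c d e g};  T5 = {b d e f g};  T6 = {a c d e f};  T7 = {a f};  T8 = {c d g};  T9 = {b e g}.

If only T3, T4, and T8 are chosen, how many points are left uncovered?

1

Union of T3, T4, T8 = {a, b, c, d, e, g}.
Not covered: f — 1 point.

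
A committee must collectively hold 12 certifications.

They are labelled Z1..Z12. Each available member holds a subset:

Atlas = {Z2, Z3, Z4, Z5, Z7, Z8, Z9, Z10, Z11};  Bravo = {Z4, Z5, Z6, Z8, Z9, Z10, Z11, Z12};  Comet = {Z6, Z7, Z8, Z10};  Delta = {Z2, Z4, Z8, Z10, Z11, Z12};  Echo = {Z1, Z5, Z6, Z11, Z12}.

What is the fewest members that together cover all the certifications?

Atlas and Echo together: Atlas ∪ Echo = {Z1, Z2, Z3, Z4, Z5, Z6, Z7, Z8, Z9, Z10, Z11, Z12} — every certification is covered.
No single member has all 12 certifications (the largest, Atlas, has 9), so 2 is optimal.

2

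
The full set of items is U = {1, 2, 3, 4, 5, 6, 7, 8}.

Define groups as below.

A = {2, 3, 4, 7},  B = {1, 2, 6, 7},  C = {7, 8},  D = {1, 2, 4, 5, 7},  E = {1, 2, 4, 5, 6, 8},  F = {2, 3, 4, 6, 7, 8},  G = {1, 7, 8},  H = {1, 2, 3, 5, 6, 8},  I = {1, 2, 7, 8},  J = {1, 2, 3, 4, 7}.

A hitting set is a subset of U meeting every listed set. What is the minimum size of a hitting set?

2

Take T = {2, 7}. Each listed group contains at least one of these, so T is a hitting set of size 2.
No single item lies in every group, so at least 2 are needed and 2 is optimal.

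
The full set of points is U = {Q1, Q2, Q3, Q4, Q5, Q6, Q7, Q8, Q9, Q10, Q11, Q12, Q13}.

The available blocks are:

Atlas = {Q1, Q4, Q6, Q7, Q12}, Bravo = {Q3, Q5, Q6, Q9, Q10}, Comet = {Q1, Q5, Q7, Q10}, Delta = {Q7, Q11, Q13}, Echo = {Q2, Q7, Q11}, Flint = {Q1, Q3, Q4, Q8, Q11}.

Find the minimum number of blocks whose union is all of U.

Atlas and Bravo and Delta and Echo and Flint together: Atlas ∪ Bravo ∪ Delta ∪ Echo ∪ Flint = {Q1, Q2, Q3, Q4, Q5, Q6, Q7, Q8, Q9, Q10, Q11, Q12, Q13} — every point is covered.
No 4 of the 6 blocks cover everything (all 15 combinations miss at least one point), so 5 is optimal.

5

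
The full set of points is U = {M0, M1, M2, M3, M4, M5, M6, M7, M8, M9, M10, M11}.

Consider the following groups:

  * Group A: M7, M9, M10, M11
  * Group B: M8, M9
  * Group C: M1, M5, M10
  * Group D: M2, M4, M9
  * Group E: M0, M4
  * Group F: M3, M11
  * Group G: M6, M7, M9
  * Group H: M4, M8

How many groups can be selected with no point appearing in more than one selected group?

C, F, G, H are pairwise disjoint (C={M1,M5,M10}; F={M3,M11}; G={M6,M7,M9}; H={M4,M8}).
Every remaining group overlaps one of these, and no 5 of the listed groups are pairwise disjoint, so 4 is the maximum.

4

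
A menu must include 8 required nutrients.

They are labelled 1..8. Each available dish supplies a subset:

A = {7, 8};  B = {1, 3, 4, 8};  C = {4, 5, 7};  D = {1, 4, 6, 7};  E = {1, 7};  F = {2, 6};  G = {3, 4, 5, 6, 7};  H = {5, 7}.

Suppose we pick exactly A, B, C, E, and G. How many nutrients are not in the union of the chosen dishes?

1

Union of A, B, C, E, G = {1, 3, 4, 5, 6, 7, 8}.
Not covered: 2 — 1 nutrient.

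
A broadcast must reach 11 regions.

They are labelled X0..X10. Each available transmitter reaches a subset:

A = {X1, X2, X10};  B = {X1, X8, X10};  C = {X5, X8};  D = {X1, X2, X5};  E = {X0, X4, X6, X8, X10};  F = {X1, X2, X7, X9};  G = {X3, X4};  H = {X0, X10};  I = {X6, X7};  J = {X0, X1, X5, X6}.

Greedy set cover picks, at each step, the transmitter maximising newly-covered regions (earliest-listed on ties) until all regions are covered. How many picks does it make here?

4

Greedy: pick E (covers 5 new) → pick F (covers 4 new) → pick C (covers 1 new) → pick G (covers 1 new). Total picks: 4.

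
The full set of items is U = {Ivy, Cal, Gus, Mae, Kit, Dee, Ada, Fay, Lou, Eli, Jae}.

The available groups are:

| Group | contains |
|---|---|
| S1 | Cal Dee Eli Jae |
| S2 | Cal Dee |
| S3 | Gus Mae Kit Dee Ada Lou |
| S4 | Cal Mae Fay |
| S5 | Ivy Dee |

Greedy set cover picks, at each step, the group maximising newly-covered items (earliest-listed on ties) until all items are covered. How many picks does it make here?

4

Greedy: pick S3 (covers 6 new) → pick S1 (covers 3 new) → pick S4 (covers 1 new) → pick S5 (covers 1 new). Total picks: 4.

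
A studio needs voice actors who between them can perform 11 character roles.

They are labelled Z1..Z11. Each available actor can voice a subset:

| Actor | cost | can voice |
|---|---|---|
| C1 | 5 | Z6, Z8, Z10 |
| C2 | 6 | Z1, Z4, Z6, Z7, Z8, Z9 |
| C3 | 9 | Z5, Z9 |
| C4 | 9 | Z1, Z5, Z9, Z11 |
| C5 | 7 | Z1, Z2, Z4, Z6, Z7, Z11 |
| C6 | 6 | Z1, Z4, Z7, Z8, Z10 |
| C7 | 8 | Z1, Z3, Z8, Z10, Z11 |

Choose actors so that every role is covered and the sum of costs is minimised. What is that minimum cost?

C3, C5, C7 together cover every role (C3 ∪ C5 ∪ C7 = {Z1, Z2, Z3, Z4, Z5, Z6, Z7, Z8, Z9, Z10, Z11}); total cost 9 + 7 + 8 = 24.
The greedy pick C2, C7, C5, C3 costs 30; no covering selection beats 24.

24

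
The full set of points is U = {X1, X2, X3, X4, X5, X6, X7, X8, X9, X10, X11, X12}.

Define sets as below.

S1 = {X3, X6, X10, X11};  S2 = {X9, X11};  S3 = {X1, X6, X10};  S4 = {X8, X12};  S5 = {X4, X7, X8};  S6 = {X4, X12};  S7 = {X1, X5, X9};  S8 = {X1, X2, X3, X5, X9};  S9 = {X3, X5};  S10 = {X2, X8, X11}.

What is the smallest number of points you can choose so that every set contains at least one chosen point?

5

The 5 points {X5, X6, X7, X11, X12} hit every set.
No choice of 4 points meets every set, so 5 is the minimum.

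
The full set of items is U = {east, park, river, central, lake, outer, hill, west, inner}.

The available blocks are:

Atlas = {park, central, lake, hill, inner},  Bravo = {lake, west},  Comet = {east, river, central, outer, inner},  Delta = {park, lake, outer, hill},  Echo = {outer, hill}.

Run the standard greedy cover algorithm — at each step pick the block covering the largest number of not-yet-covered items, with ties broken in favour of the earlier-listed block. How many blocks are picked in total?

3

Greedy: pick Atlas (covers 5 new) → pick Comet (covers 3 new) → pick Bravo (covers 1 new). Total picks: 3.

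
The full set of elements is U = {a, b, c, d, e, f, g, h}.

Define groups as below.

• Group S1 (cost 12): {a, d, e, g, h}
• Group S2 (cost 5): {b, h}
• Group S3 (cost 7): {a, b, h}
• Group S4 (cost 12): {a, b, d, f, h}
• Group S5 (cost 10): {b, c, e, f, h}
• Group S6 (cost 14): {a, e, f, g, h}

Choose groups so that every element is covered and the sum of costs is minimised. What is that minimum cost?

S1, S5 together cover every element (S1 ∪ S5 = {a, b, c, d, e, f, g, h}); total cost 12 + 10 = 22.
No covering selection has total cost below 22.

22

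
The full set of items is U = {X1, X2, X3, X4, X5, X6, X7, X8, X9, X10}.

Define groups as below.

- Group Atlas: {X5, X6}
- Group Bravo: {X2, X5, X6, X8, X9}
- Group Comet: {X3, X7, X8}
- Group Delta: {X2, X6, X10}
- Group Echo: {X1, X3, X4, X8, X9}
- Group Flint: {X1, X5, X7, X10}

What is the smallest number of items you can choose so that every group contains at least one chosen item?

H = {X6, X7, X8} meets every group (each contains at least one member of H), and |H| = 3.
No choice of 2 items meets every group, so 3 is the minimum.

3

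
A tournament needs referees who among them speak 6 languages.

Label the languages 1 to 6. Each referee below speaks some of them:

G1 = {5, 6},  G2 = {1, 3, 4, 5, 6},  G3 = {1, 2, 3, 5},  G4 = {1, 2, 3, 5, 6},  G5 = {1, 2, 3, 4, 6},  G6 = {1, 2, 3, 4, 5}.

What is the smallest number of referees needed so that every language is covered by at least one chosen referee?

G2 and G4 together: G2 ∪ G4 = {1, 2, 3, 4, 5, 6} — every language is covered.
No single referee has all 6 languages (the largest, G2, has 5), so 2 is optimal.

2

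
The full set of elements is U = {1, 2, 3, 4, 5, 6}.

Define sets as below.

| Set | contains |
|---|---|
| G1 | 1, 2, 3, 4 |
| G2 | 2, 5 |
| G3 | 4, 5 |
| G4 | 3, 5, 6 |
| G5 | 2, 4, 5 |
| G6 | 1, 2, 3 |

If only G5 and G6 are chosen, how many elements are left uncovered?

Union of G5, G6 = {1, 2, 3, 4, 5}.
Not covered: 6 — 1 element.

1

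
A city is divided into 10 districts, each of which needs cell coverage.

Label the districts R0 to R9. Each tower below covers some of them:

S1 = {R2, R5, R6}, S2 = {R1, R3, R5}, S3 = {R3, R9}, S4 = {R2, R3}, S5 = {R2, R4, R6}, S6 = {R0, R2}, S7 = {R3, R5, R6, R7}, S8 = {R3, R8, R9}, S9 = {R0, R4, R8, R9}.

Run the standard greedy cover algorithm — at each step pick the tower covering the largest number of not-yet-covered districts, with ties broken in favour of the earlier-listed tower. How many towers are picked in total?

4

Greedy: pick S7 (covers 4 new) → pick S9 (covers 4 new) → pick S1 (covers 1 new) → pick S2 (covers 1 new). Total picks: 4.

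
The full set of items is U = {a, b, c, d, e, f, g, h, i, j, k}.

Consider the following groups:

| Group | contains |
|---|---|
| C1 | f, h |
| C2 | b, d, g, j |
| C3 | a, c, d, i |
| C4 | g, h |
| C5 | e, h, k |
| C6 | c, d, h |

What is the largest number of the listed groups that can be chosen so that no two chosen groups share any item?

2

C3, C5 are pairwise disjoint (C3={a,c,d,i}; C5={e,h,k}).
Every remaining group overlaps one of these, and no 3 of the listed groups are pairwise disjoint, so 2 is the maximum.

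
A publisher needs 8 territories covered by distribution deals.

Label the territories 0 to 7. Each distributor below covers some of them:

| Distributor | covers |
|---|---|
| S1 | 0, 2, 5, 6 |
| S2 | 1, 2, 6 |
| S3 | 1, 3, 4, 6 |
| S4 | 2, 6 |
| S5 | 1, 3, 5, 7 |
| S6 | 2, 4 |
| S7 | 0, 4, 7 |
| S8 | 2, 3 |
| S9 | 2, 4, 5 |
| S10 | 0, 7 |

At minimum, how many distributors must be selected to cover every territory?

S1 and S3 and S10 together: S1 ∪ S3 ∪ S10 = {0, 1, 2, 3, 4, 5, 6, 7} — every territory is covered.
No 2 of the 10 distributors cover everything (all 45 combinations miss at least one territory), so 3 is optimal.

3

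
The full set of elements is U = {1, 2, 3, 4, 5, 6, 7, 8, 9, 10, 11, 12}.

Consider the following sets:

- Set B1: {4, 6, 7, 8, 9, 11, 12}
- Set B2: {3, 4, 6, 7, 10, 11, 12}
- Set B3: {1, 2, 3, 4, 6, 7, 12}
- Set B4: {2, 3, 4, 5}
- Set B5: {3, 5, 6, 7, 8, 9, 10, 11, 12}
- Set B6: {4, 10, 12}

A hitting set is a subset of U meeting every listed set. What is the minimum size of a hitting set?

2

H = {4, 9} meets every set (each contains at least one member of H), and |H| = 2.
No single element lies in every set, so at least 2 are needed and 2 is optimal.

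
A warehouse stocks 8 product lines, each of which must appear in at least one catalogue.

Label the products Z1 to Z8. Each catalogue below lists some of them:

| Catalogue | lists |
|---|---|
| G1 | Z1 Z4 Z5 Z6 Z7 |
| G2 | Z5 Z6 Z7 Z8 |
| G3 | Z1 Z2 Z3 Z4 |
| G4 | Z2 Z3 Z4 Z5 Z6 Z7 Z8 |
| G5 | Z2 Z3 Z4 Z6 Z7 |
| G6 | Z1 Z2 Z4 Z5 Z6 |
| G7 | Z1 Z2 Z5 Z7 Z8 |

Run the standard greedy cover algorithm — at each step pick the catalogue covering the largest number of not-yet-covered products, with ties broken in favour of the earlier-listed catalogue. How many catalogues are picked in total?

Greedy: pick G4 (covers 7 new) → pick G1 (covers 1 new). Total picks: 2.

2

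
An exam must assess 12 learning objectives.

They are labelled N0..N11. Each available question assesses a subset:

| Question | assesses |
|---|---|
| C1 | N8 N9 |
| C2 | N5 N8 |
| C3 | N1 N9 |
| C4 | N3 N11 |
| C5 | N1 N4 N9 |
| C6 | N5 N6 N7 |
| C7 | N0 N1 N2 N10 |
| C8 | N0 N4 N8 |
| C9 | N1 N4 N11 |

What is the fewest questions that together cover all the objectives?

5

Take {C1, C4, C6, C7, C8}. Their union is {N0, N1, N2, N3, N4, N5, N6, N7, N8, N9, N10, N11}, which is all 12 objectives.
No 4 of the 9 questions cover everything (all 126 combinations miss at least one objective), so 5 is optimal.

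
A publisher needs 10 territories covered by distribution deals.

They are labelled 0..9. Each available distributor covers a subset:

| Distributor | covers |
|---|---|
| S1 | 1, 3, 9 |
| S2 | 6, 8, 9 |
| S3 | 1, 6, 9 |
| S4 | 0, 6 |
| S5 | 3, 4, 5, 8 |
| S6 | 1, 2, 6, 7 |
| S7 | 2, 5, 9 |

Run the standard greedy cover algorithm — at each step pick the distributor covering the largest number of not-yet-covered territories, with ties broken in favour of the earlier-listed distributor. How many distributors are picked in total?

4

Greedy: pick S5 (covers 4 new) → pick S6 (covers 4 new) → pick S1 (covers 1 new) → pick S4 (covers 1 new). Total picks: 4.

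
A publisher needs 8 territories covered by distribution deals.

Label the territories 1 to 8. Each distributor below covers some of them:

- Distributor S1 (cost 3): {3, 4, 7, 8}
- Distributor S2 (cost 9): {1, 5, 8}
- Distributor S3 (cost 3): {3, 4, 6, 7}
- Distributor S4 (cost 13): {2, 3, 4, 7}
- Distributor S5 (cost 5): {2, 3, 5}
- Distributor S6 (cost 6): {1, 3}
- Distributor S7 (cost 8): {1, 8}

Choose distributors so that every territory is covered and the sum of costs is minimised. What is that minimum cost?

16

S3, S5, S7 together cover every territory (S3 ∪ S5 ∪ S7 = {1, 2, 3, 4, 5, 6, 7, 8}); total cost 3 + 5 + 8 = 16.
The greedy pick S1, S5, S3, S6 costs 17; no covering selection beats 16.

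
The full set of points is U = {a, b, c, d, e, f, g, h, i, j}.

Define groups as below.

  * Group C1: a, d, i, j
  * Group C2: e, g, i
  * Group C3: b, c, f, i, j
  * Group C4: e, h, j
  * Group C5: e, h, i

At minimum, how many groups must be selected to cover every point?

4

C1, C2, C3, and C5 cover everything between them: the union {a, b, c, d, e, f, g, h, i, j} is all of U.
Only C3 contains b, so C3 is forced; the remaining 5 points need at least 3 more groups (each remaining group adds at most 2) — so at least 4 groups are needed, and 4 is optimal.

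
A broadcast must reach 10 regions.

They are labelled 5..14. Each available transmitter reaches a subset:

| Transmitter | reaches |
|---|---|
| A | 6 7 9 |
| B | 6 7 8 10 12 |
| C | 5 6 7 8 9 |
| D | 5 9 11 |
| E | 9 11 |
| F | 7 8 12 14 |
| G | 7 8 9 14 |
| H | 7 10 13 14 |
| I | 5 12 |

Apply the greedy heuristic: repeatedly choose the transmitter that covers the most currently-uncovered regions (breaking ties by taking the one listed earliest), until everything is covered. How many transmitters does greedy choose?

3

Greedy: pick B (covers 5 new) → pick D (covers 3 new) → pick H (covers 2 new). Total picks: 3.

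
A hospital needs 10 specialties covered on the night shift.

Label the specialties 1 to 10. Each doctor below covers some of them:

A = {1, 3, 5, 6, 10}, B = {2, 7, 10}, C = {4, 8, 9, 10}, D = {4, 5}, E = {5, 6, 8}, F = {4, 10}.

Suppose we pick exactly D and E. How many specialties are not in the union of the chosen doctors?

6

Union of D, E = {4, 5, 6, 8}.
Not covered: 1, 2, 3, 7, 9, 10 — 6 specialties.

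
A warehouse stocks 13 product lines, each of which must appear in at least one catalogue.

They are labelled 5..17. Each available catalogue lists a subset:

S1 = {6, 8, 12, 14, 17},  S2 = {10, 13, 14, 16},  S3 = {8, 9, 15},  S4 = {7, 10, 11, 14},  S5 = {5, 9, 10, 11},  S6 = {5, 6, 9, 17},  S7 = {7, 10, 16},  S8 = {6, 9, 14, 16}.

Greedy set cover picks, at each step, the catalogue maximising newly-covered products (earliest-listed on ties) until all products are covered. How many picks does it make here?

Greedy: pick S1 (covers 5 new) → pick S5 (covers 4 new) → pick S2 (covers 2 new) → pick S3 (covers 1 new) → pick S4 (covers 1 new). Total picks: 5.

5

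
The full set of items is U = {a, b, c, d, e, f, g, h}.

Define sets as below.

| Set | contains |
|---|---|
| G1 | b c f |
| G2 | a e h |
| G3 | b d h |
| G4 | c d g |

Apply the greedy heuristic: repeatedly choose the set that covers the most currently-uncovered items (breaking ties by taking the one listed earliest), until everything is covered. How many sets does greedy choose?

Greedy: pick G1 (covers 3 new) → pick G2 (covers 3 new) → pick G4 (covers 2 new). Total picks: 3.

3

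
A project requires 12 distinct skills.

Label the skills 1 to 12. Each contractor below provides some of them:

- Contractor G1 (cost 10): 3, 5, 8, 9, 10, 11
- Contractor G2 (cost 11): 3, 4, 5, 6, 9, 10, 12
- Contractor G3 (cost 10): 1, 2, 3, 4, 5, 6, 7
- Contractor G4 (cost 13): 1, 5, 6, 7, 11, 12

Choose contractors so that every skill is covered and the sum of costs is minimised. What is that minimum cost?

31

G1, G2, G3 together cover every skill (G1 ∪ G2 ∪ G3 = {1, 2, 3, 4, 5, 6, 7, 8, 9, 10, 11, 12}); total cost 10 + 11 + 10 = 31.
No covering selection has total cost below 31.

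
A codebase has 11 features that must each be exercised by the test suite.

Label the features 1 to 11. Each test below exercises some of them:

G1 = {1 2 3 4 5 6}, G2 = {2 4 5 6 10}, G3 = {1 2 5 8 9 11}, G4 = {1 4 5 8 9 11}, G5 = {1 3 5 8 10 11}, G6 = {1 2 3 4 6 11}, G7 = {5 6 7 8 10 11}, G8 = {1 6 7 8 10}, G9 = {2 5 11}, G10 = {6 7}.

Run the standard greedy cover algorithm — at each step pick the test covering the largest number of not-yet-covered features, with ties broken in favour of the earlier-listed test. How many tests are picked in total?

Greedy: pick G1 (covers 6 new) → pick G7 (covers 4 new) → pick G3 (covers 1 new). Total picks: 3.

3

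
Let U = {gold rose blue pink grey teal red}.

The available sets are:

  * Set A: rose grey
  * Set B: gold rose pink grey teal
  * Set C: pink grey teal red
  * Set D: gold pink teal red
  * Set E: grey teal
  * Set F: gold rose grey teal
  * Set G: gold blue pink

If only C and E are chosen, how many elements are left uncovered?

Union of C, E = {pink, grey, teal, red}.
Not covered: gold, rose, blue — 3 elements.

3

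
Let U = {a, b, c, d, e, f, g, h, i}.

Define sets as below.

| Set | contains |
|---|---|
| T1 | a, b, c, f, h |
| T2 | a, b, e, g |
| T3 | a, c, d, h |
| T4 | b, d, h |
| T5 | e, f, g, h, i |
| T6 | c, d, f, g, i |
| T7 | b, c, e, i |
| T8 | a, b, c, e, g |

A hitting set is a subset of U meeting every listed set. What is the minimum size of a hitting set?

3

The 3 elements {b, d, i} hit every set.
No choice of 2 elements meets every set, so 3 is the minimum.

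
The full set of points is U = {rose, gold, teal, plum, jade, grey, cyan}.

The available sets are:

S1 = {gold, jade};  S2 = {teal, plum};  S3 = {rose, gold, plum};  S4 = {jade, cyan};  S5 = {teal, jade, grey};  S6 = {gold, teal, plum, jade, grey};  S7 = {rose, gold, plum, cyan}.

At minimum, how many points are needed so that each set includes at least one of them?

2

The 2 points {plum, jade} hit every set.
The sets S3, S5 are pairwise disjoint, so any hitting set needs a separate point for each — at least 2. Hence 2 is optimal.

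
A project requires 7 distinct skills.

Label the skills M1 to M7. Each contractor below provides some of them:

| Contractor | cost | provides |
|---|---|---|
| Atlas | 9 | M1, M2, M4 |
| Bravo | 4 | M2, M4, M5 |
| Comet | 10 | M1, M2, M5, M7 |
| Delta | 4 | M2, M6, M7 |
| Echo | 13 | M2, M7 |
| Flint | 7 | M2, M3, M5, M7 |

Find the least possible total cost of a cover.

20

Atlas, Delta, Flint together cover every skill (Atlas ∪ Delta ∪ Flint = {M1, M2, M3, M4, M5, M6, M7}); total cost 9 + 4 + 7 = 20.
The greedy pick Bravo, Delta, Flint, Atlas costs 24; no covering selection beats 20.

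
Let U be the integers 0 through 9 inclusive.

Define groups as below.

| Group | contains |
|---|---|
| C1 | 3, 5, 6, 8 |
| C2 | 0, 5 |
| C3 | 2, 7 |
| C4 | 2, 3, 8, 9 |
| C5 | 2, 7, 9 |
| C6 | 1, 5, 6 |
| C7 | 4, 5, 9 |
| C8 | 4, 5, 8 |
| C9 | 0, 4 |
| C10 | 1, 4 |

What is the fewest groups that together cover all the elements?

Take {C1, C2, C5, C10}. Their union is {0, 1, 2, 3, 4, 5, 6, 7, 8, 9}, which is all 10 elements.
No 3 of the 10 groups cover everything (all 120 combinations miss at least one element), so 4 is optimal.

4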